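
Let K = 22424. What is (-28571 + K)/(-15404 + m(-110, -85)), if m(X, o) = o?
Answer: 683/1721 ≈ 0.39686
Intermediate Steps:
(-28571 + K)/(-15404 + m(-110, -85)) = (-28571 + 22424)/(-15404 - 85) = -6147/(-15489) = -6147*(-1/15489) = 683/1721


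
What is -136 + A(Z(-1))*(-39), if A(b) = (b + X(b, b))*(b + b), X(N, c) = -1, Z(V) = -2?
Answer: -604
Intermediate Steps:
A(b) = 2*b*(-1 + b) (A(b) = (b - 1)*(b + b) = (-1 + b)*(2*b) = 2*b*(-1 + b))
-136 + A(Z(-1))*(-39) = -136 + (2*(-2)*(-1 - 2))*(-39) = -136 + (2*(-2)*(-3))*(-39) = -136 + 12*(-39) = -136 - 468 = -604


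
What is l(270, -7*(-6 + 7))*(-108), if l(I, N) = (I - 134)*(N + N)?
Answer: 205632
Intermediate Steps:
l(I, N) = 2*N*(-134 + I) (l(I, N) = (-134 + I)*(2*N) = 2*N*(-134 + I))
l(270, -7*(-6 + 7))*(-108) = (2*(-7*(-6 + 7))*(-134 + 270))*(-108) = (2*(-7*1)*136)*(-108) = (2*(-7)*136)*(-108) = -1904*(-108) = 205632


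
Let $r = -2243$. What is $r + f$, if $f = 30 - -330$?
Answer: $-1883$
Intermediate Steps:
$f = 360$ ($f = 30 + 330 = 360$)
$r + f = -2243 + 360 = -1883$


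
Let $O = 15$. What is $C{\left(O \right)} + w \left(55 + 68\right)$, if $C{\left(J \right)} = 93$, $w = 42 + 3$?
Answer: $5628$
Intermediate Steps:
$w = 45$
$C{\left(O \right)} + w \left(55 + 68\right) = 93 + 45 \left(55 + 68\right) = 93 + 45 \cdot 123 = 93 + 5535 = 5628$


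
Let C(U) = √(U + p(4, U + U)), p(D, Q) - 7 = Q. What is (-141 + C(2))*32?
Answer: -4512 + 32*√13 ≈ -4396.6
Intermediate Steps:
p(D, Q) = 7 + Q
C(U) = √(7 + 3*U) (C(U) = √(U + (7 + (U + U))) = √(U + (7 + 2*U)) = √(7 + 3*U))
(-141 + C(2))*32 = (-141 + √(7 + 3*2))*32 = (-141 + √(7 + 6))*32 = (-141 + √13)*32 = -4512 + 32*√13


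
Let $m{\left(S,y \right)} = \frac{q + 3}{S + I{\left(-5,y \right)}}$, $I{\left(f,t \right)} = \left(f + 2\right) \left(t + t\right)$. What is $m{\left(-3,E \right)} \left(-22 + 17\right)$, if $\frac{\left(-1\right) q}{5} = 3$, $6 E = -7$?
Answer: $15$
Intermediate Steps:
$E = - \frac{7}{6}$ ($E = \frac{1}{6} \left(-7\right) = - \frac{7}{6} \approx -1.1667$)
$q = -15$ ($q = \left(-5\right) 3 = -15$)
$I{\left(f,t \right)} = 2 t \left(2 + f\right)$ ($I{\left(f,t \right)} = \left(2 + f\right) 2 t = 2 t \left(2 + f\right)$)
$m{\left(S,y \right)} = - \frac{12}{S - 6 y}$ ($m{\left(S,y \right)} = \frac{-15 + 3}{S + 2 y \left(2 - 5\right)} = - \frac{12}{S + 2 y \left(-3\right)} = - \frac{12}{S - 6 y}$)
$m{\left(-3,E \right)} \left(-22 + 17\right) = \frac{12}{\left(-1\right) \left(-3\right) + 6 \left(- \frac{7}{6}\right)} \left(-22 + 17\right) = \frac{12}{3 - 7} \left(-5\right) = \frac{12}{-4} \left(-5\right) = 12 \left(- \frac{1}{4}\right) \left(-5\right) = \left(-3\right) \left(-5\right) = 15$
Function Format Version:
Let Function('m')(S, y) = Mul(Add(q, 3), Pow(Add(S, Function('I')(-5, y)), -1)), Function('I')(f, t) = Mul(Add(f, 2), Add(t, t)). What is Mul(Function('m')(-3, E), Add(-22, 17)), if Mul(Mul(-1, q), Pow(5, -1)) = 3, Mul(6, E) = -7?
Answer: 15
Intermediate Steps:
E = Rational(-7, 6) (E = Mul(Rational(1, 6), -7) = Rational(-7, 6) ≈ -1.1667)
q = -15 (q = Mul(-5, 3) = -15)
Function('I')(f, t) = Mul(2, t, Add(2, f)) (Function('I')(f, t) = Mul(Add(2, f), Mul(2, t)) = Mul(2, t, Add(2, f)))
Function('m')(S, y) = Mul(-12, Pow(Add(S, Mul(-6, y)), -1)) (Function('m')(S, y) = Mul(Add(-15, 3), Pow(Add(S, Mul(2, y, Add(2, -5))), -1)) = Mul(-12, Pow(Add(S, Mul(2, y, -3)), -1)) = Mul(-12, Pow(Add(S, Mul(-6, y)), -1)))
Mul(Function('m')(-3, E), Add(-22, 17)) = Mul(Mul(12, Pow(Add(Mul(-1, -3), Mul(6, Rational(-7, 6))), -1)), Add(-22, 17)) = Mul(Mul(12, Pow(Add(3, -7), -1)), -5) = Mul(Mul(12, Pow(-4, -1)), -5) = Mul(Mul(12, Rational(-1, 4)), -5) = Mul(-3, -5) = 15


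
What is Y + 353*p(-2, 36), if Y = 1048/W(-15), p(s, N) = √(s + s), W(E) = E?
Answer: -1048/15 + 706*I ≈ -69.867 + 706.0*I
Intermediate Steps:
p(s, N) = √2*√s (p(s, N) = √(2*s) = √2*√s)
Y = -1048/15 (Y = 1048/(-15) = 1048*(-1/15) = -1048/15 ≈ -69.867)
Y + 353*p(-2, 36) = -1048/15 + 353*(√2*√(-2)) = -1048/15 + 353*(√2*(I*√2)) = -1048/15 + 353*(2*I) = -1048/15 + 706*I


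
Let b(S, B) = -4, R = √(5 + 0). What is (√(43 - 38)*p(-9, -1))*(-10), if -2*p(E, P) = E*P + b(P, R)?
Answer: 25*√5 ≈ 55.902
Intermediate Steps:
R = √5 ≈ 2.2361
p(E, P) = 2 - E*P/2 (p(E, P) = -(E*P - 4)/2 = -(-4 + E*P)/2 = 2 - E*P/2)
(√(43 - 38)*p(-9, -1))*(-10) = (√(43 - 38)*(2 - ½*(-9)*(-1)))*(-10) = (√5*(2 - 9/2))*(-10) = (√5*(-5/2))*(-10) = -5*√5/2*(-10) = 25*√5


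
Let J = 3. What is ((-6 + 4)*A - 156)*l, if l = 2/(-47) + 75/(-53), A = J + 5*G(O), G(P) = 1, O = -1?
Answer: 624532/2491 ≈ 250.72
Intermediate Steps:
A = 8 (A = 3 + 5*1 = 3 + 5 = 8)
l = -3631/2491 (l = 2*(-1/47) + 75*(-1/53) = -2/47 - 75/53 = -3631/2491 ≈ -1.4576)
((-6 + 4)*A - 156)*l = ((-6 + 4)*8 - 156)*(-3631/2491) = (-2*8 - 156)*(-3631/2491) = (-16 - 156)*(-3631/2491) = -172*(-3631/2491) = 624532/2491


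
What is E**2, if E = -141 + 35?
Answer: 11236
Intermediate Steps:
E = -106
E**2 = (-106)**2 = 11236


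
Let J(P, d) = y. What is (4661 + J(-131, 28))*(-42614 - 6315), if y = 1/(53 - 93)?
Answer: -9122273831/40 ≈ -2.2806e+8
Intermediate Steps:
y = -1/40 (y = 1/(-40) = -1/40 ≈ -0.025000)
J(P, d) = -1/40
(4661 + J(-131, 28))*(-42614 - 6315) = (4661 - 1/40)*(-42614 - 6315) = (186439/40)*(-48929) = -9122273831/40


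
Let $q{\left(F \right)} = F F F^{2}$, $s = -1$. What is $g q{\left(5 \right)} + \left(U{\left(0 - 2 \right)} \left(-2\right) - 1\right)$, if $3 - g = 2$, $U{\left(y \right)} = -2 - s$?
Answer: $626$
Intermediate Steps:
$U{\left(y \right)} = -1$ ($U{\left(y \right)} = -2 - -1 = -2 + 1 = -1$)
$g = 1$ ($g = 3 - 2 = 1$)
$q{\left(F \right)} = F^{4}$ ($q{\left(F \right)} = F^{2} F^{2} = F^{4}$)
$g q{\left(5 \right)} + \left(U{\left(0 - 2 \right)} \left(-2\right) - 1\right) = 1 \cdot 5^{4} - -1 = 1 \cdot 625 + \left(2 - 1\right) = 625 + 1 = 626$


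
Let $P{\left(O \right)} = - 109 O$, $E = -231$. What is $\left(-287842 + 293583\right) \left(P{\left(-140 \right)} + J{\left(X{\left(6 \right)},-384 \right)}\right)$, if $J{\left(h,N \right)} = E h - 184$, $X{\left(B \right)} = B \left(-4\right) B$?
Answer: $277519940$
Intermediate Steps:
$X{\left(B \right)} = - 4 B^{2}$ ($X{\left(B \right)} = - 4 B B = - 4 B^{2}$)
$J{\left(h,N \right)} = -184 - 231 h$ ($J{\left(h,N \right)} = - 231 h - 184 = -184 - 231 h$)
$\left(-287842 + 293583\right) \left(P{\left(-140 \right)} + J{\left(X{\left(6 \right)},-384 \right)}\right) = \left(-287842 + 293583\right) \left(\left(-109\right) \left(-140\right) - \left(184 + 231 \left(- 4 \cdot 6^{2}\right)\right)\right) = 5741 \left(15260 - \left(184 + 231 \left(\left(-4\right) 36\right)\right)\right) = 5741 \left(15260 - -33080\right) = 5741 \left(15260 + \left(-184 + 33264\right)\right) = 5741 \left(15260 + 33080\right) = 5741 \cdot 48340 = 277519940$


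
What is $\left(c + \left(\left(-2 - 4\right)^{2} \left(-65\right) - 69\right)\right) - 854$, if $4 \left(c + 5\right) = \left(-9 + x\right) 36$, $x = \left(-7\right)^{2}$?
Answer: $-2908$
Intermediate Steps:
$x = 49$
$c = 355$ ($c = -5 + \frac{\left(-9 + 49\right) 36}{4} = -5 + \frac{40 \cdot 36}{4} = -5 + \frac{1}{4} \cdot 1440 = -5 + 360 = 355$)
$\left(c + \left(\left(-2 - 4\right)^{2} \left(-65\right) - 69\right)\right) - 854 = \left(355 + \left(\left(-2 - 4\right)^{2} \left(-65\right) - 69\right)\right) - 854 = \left(355 + \left(\left(-6\right)^{2} \left(-65\right) - 69\right)\right) - 854 = \left(355 + \left(36 \left(-65\right) - 69\right)\right) - 854 = \left(355 - 2409\right) - 854 = -2054 - 854 = -2908$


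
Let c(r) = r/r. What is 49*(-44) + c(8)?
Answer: -2155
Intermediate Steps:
c(r) = 1
49*(-44) + c(8) = 49*(-44) + 1 = -2156 + 1 = -2155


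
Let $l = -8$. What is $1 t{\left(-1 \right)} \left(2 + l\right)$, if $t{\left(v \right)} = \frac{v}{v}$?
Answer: $-6$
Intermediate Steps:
$t{\left(v \right)} = 1$
$1 t{\left(-1 \right)} \left(2 + l\right) = 1 \cdot 1 \left(2 - 8\right) = 1 \left(-6\right) = -6$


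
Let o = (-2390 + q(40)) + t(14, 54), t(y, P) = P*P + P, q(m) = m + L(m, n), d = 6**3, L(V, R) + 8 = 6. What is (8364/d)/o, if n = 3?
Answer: 697/11124 ≈ 0.062657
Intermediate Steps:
L(V, R) = -2 (L(V, R) = -8 + 6 = -2)
d = 216
q(m) = -2 + m (q(m) = m - 2 = -2 + m)
t(y, P) = P + P**2 (t(y, P) = P**2 + P = P + P**2)
o = 618 (o = (-2390 + (-2 + 40)) + 54*(1 + 54) = (-2390 + 38) + 54*55 = -2352 + 2970 = 618)
(8364/d)/o = (8364/216)/618 = (8364*(1/216))*(1/618) = (697/18)*(1/618) = 697/11124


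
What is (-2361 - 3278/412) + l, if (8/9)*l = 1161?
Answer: -875773/824 ≈ -1062.8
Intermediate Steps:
l = 10449/8 (l = (9/8)*1161 = 10449/8 ≈ 1306.1)
(-2361 - 3278/412) + l = (-2361 - 3278/412) + 10449/8 = (-2361 - 3278*1/412) + 10449/8 = (-2361 - 1639/206) + 10449/8 = -488005/206 + 10449/8 = -875773/824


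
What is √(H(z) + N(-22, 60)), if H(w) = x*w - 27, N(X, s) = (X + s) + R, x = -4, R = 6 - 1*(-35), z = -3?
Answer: 8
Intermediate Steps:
R = 41 (R = 6 + 35 = 41)
N(X, s) = 41 + X + s (N(X, s) = (X + s) + 41 = 41 + X + s)
H(w) = -27 - 4*w (H(w) = -4*w - 27 = -27 - 4*w)
√(H(z) + N(-22, 60)) = √((-27 - 4*(-3)) + (41 - 22 + 60)) = √((-27 + 12) + 79) = √(-15 + 79) = √64 = 8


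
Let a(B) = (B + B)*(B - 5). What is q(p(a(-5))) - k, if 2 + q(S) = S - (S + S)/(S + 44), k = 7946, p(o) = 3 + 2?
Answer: -389217/49 ≈ -7943.2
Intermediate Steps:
a(B) = 2*B*(-5 + B) (a(B) = (2*B)*(-5 + B) = 2*B*(-5 + B))
p(o) = 5
q(S) = -2 + S - 2*S/(44 + S) (q(S) = -2 + (S - (S + S)/(S + 44)) = -2 + (S - 2*S/(44 + S)) = -2 + S - 2*S/(44 + S))
q(p(a(-5))) - k = (-88 + 5² + 40*5)/(44 + 5) - 1*7946 = (-88 + 25 + 200)/49 - 7946 = (1/49)*137 - 7946 = 137/49 - 7946 = -389217/49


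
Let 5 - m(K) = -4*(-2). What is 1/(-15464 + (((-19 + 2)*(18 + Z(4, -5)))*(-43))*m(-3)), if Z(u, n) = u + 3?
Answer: -1/70289 ≈ -1.4227e-5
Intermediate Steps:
Z(u, n) = 3 + u
m(K) = -3 (m(K) = 5 - (-4)*(-2) = 5 - 1*8 = 5 - 8 = -3)
1/(-15464 + (((-19 + 2)*(18 + Z(4, -5)))*(-43))*m(-3)) = 1/(-15464 + (((-19 + 2)*(18 + (3 + 4)))*(-43))*(-3)) = 1/(-15464 + (-17*(18 + 7)*(-43))*(-3)) = 1/(-15464 + (-17*25*(-43))*(-3)) = 1/(-15464 - 425*(-43)*(-3)) = 1/(-15464 + 18275*(-3)) = 1/(-15464 - 54825) = 1/(-70289) = -1/70289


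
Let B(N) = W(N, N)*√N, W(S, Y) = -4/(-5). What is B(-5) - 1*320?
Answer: -320 + 4*I*√5/5 ≈ -320.0 + 1.7889*I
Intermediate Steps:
W(S, Y) = ⅘ (W(S, Y) = -4*(-⅕) = ⅘)
B(N) = 4*√N/5
B(-5) - 1*320 = 4*√(-5)/5 - 1*320 = 4*(I*√5)/5 - 320 = 4*I*√5/5 - 320 = -320 + 4*I*√5/5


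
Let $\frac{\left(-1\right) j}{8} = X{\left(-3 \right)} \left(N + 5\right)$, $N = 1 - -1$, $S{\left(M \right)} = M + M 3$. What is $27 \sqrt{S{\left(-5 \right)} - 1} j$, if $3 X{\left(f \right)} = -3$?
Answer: $1512 i \sqrt{21} \approx 6928.9 i$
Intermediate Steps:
$S{\left(M \right)} = 4 M$ ($S{\left(M \right)} = M + 3 M = 4 M$)
$X{\left(f \right)} = -1$ ($X{\left(f \right)} = \frac{1}{3} \left(-3\right) = -1$)
$N = 2$ ($N = 1 + 1 = 2$)
$j = 56$ ($j = - 8 \left(- (2 + 5)\right) = - 8 \left(\left(-1\right) 7\right) = \left(-8\right) \left(-7\right) = 56$)
$27 \sqrt{S{\left(-5 \right)} - 1} j = 27 \sqrt{4 \left(-5\right) - 1} \cdot 56 = 27 \sqrt{-20 - 1} \cdot 56 = 27 \sqrt{-21} \cdot 56 = 27 i \sqrt{21} \cdot 56 = 1512 i \sqrt{21}$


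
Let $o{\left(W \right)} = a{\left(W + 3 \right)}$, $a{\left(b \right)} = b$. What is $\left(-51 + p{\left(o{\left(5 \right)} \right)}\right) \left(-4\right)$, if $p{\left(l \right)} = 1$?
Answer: $200$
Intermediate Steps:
$o{\left(W \right)} = 3 + W$ ($o{\left(W \right)} = W + 3 = 3 + W$)
$\left(-51 + p{\left(o{\left(5 \right)} \right)}\right) \left(-4\right) = \left(-51 + 1\right) \left(-4\right) = \left(-50\right) \left(-4\right) = 200$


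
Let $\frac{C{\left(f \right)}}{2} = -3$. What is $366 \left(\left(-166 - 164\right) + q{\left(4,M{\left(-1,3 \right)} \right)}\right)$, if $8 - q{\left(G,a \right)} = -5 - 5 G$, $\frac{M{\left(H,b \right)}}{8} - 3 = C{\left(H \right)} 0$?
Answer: $-108702$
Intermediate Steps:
$C{\left(f \right)} = -6$ ($C{\left(f \right)} = 2 \left(-3\right) = -6$)
$M{\left(H,b \right)} = 24$ ($M{\left(H,b \right)} = 24 + 8 \left(\left(-6\right) 0\right) = 24 + 8 \cdot 0 = 24 + 0 = 24$)
$q{\left(G,a \right)} = 13 + 5 G$ ($q{\left(G,a \right)} = 8 - \left(-5 - 5 G\right) = 8 + \left(5 + 5 G\right) = 13 + 5 G$)
$366 \left(\left(-166 - 164\right) + q{\left(4,M{\left(-1,3 \right)} \right)}\right) = 366 \left(\left(-166 - 164\right) + \left(13 + 5 \cdot 4\right)\right) = 366 \left(-330 + \left(13 + 20\right)\right) = 366 \left(-330 + 33\right) = 366 \left(-297\right) = -108702$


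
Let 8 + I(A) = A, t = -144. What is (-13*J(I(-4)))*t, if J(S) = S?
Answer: -22464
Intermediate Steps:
I(A) = -8 + A
(-13*J(I(-4)))*t = -13*(-8 - 4)*(-144) = -13*(-12)*(-144) = 156*(-144) = -22464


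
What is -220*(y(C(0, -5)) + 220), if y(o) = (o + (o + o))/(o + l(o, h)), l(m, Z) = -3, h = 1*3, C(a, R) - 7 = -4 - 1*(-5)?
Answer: -49456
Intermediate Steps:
C(a, R) = 8 (C(a, R) = 7 + (-4 - 1*(-5)) = 7 + (-4 + 5) = 7 + 1 = 8)
h = 3
y(o) = 3*o/(-3 + o) (y(o) = (o + (o + o))/(o - 3) = (o + 2*o)/(-3 + o) = (3*o)/(-3 + o) = 3*o/(-3 + o))
-220*(y(C(0, -5)) + 220) = -220*(3*8/(-3 + 8) + 220) = -220*(3*8/5 + 220) = -220*(3*8*(1/5) + 220) = -220*(24/5 + 220) = -220*1124/5 = -49456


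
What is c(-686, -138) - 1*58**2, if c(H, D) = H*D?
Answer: 91304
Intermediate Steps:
c(H, D) = D*H
c(-686, -138) - 1*58**2 = -138*(-686) - 1*58**2 = 94668 - 1*3364 = 94668 - 3364 = 91304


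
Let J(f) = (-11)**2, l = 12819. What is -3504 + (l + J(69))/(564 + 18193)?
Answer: -65711588/18757 ≈ -3503.3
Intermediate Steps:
J(f) = 121
-3504 + (l + J(69))/(564 + 18193) = -3504 + (12819 + 121)/(564 + 18193) = -3504 + 12940/18757 = -65711588/18757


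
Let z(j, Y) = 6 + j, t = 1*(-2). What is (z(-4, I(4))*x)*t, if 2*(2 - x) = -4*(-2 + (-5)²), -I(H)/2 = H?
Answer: -192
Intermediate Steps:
I(H) = -2*H
x = 48 (x = 2 - (-2)*(-2 + (-5)²) = 2 - (-2)*(-2 + 25) = 2 - (-2)*23 = 2 - ½*(-92) = 2 + 46 = 48)
t = -2
(z(-4, I(4))*x)*t = ((6 - 4)*48)*(-2) = (2*48)*(-2) = 96*(-2) = -192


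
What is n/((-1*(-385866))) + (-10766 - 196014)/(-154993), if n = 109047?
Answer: 32230297717/19935509646 ≈ 1.6167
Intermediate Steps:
n/((-1*(-385866))) + (-10766 - 196014)/(-154993) = 109047/((-1*(-385866))) + (-10766 - 196014)/(-154993) = 109047/385866 - 206780*(-1/154993) = 109047*(1/385866) + 206780/154993 = 36349/128622 + 206780/154993 = 32230297717/19935509646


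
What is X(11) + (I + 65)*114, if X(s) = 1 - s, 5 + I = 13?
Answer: 8312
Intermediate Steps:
I = 8 (I = -5 + 13 = 8)
X(11) + (I + 65)*114 = (1 - 1*11) + (8 + 65)*114 = (1 - 11) + 73*114 = -10 + 8322 = 8312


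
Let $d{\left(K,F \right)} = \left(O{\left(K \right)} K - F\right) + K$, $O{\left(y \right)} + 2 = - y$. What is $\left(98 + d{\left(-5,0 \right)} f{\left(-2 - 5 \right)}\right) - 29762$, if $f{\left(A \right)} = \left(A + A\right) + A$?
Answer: $-29244$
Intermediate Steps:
$f{\left(A \right)} = 3 A$ ($f{\left(A \right)} = 2 A + A = 3 A$)
$O{\left(y \right)} = -2 - y$
$d{\left(K,F \right)} = K - F + K \left(-2 - K\right)$ ($d{\left(K,F \right)} = \left(\left(-2 - K\right) K - F\right) + K = \left(K \left(-2 - K\right) - F\right) + K = \left(- F + K \left(-2 - K\right)\right) + K = K - F + K \left(-2 - K\right)$)
$\left(98 + d{\left(-5,0 \right)} f{\left(-2 - 5 \right)}\right) - 29762 = \left(98 + \left(-5 - 0 - - 5 \left(2 - 5\right)\right) 3 \left(-2 - 5\right)\right) - 29762 = \left(98 + \left(-5 + 0 - \left(-5\right) \left(-3\right)\right) 3 \left(-2 - 5\right)\right) - 29762 = \left(98 + \left(-5 + 0 - 15\right) 3 \left(-7\right)\right) - 29762 = \left(98 - -420\right) - 29762 = \left(98 + 420\right) - 29762 = 518 - 29762 = -29244$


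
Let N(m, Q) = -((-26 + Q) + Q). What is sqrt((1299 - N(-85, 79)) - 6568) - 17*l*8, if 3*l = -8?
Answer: 1088/3 + I*sqrt(5137) ≈ 362.67 + 71.673*I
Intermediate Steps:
l = -8/3 (l = (1/3)*(-8) = -8/3 ≈ -2.6667)
N(m, Q) = 26 - 2*Q (N(m, Q) = -(-26 + 2*Q) = 26 - 2*Q)
sqrt((1299 - N(-85, 79)) - 6568) - 17*l*8 = sqrt((1299 - (26 - 2*79)) - 6568) - 17*(-8/3)*8 = sqrt((1299 - (26 - 158)) - 6568) + (136/3)*8 = sqrt((1299 - 1*(-132)) - 6568) + 1088/3 = sqrt((1299 + 132) - 6568) + 1088/3 = sqrt(1431 - 6568) + 1088/3 = sqrt(-5137) + 1088/3 = I*sqrt(5137) + 1088/3 = 1088/3 + I*sqrt(5137)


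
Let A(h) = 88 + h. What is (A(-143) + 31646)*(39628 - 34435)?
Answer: 164052063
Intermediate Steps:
(A(-143) + 31646)*(39628 - 34435) = ((88 - 143) + 31646)*(39628 - 34435) = (-55 + 31646)*5193 = 31591*5193 = 164052063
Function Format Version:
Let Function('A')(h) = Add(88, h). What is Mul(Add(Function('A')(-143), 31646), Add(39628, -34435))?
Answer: 164052063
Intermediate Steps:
Mul(Add(Function('A')(-143), 31646), Add(39628, -34435)) = Mul(Add(Add(88, -143), 31646), Add(39628, -34435)) = Mul(Add(-55, 31646), 5193) = Mul(31591, 5193) = 164052063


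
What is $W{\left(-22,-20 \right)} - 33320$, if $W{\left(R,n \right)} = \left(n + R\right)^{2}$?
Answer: $-31556$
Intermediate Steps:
$W{\left(R,n \right)} = \left(R + n\right)^{2}$
$W{\left(-22,-20 \right)} - 33320 = \left(-22 - 20\right)^{2} - 33320 = \left(-42\right)^{2} - 33320 = 1764 - 33320 = -31556$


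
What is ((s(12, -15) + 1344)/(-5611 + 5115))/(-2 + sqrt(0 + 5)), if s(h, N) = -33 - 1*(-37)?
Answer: -337/62 - 337*sqrt(5)/124 ≈ -11.513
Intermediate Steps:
s(h, N) = 4 (s(h, N) = -33 + 37 = 4)
((s(12, -15) + 1344)/(-5611 + 5115))/(-2 + sqrt(0 + 5)) = ((4 + 1344)/(-5611 + 5115))/(-2 + sqrt(0 + 5)) = (1348/(-496))/(-2 + sqrt(5)) = (1348*(-1/496))/(-2 + sqrt(5)) = -337/(124*(-2 + sqrt(5)))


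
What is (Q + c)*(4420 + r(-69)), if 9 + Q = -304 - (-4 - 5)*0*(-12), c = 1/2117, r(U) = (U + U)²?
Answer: -15547715680/2117 ≈ -7.3442e+6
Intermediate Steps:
r(U) = 4*U² (r(U) = (2*U)² = 4*U²)
c = 1/2117 ≈ 0.00047237
Q = -313 (Q = -9 + (-304 - (-4 - 5)*0*(-12)) = -9 + (-304 - (-9*0)*(-12)) = -9 + (-304 - 0*(-12)) = -9 + (-304 - 1*0) = -9 + (-304 + 0) = -9 - 304 = -313)
(Q + c)*(4420 + r(-69)) = (-313 + 1/2117)*(4420 + 4*(-69)²) = -662620*(4420 + 4*4761)/2117 = -662620*(4420 + 19044)/2117 = -662620/2117*23464 = -15547715680/2117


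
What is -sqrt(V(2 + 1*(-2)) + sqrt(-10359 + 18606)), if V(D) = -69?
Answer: -sqrt(-69 + sqrt(8247)) ≈ -4.6704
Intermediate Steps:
-sqrt(V(2 + 1*(-2)) + sqrt(-10359 + 18606)) = -sqrt(-69 + sqrt(-10359 + 18606)) = -sqrt(-69 + sqrt(8247))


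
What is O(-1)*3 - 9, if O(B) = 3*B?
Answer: -18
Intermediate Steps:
O(-1)*3 - 9 = (3*(-1))*3 - 9 = -3*3 - 9 = -9 - 9 = -18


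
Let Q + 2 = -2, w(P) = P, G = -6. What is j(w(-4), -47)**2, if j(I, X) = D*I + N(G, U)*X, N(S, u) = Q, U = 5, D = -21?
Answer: 73984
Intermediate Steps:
Q = -4 (Q = -2 - 2 = -4)
N(S, u) = -4
j(I, X) = -21*I - 4*X
j(w(-4), -47)**2 = (-21*(-4) - 4*(-47))**2 = (84 + 188)**2 = 272**2 = 73984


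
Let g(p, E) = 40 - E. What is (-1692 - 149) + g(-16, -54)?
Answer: -1747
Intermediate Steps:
(-1692 - 149) + g(-16, -54) = (-1692 - 149) + (40 - 1*(-54)) = -1841 + (40 + 54) = -1841 + 94 = -1747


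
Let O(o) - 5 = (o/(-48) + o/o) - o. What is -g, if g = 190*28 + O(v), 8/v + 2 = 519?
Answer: -16521203/3102 ≈ -5326.0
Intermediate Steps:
v = 8/517 (v = 8/(-2 + 519) = 8/517 ≈ 0.015474)
O(o) = 6 - 49*o/48 (O(o) = 5 + ((o/(-48) + o/o) - o) = 5 + ((o*(-1/48) + 1) - o) = 5 + ((-o/48 + 1) - o) = 5 + ((1 - o/48) - o) = 5 + (1 - 49*o/48) = 6 - 49*o/48)
g = 16521203/3102 (g = 190*28 + (6 - 49/48*8/517) = 5320 + (6 - 49/3102) = 5320 + 18563/3102 = 16521203/3102 ≈ 5326.0)
-g = -1*16521203/3102 = -16521203/3102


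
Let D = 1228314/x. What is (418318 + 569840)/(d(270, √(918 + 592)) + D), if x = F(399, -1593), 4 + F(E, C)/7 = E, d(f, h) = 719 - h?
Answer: 2929297217189210/3444452200017 + 2518230081850*√1510/3444452200017 ≈ 878.85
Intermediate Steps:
F(E, C) = -28 + 7*E
x = 2765 (x = -28 + 7*399 = -28 + 2793 = 2765)
D = 1228314/2765 ≈ 444.24
(418318 + 569840)/(d(270, √(918 + 592)) + D) = (418318 + 569840)/((719 - √(918 + 592)) + 1228314/2765) = 988158/((719 - √1510) + 1228314/2765) = 988158/(3216349/2765 - √1510)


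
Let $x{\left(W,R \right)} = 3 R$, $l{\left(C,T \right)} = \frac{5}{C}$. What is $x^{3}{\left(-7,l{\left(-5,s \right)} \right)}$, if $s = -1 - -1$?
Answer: $-27$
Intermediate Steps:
$s = 0$ ($s = -1 + 1 = 0$)
$x^{3}{\left(-7,l{\left(-5,s \right)} \right)} = \left(3 \frac{5}{-5}\right)^{3} = \left(3 \cdot 5 \left(- \frac{1}{5}\right)\right)^{3} = \left(3 \left(-1\right)\right)^{3} = \left(-3\right)^{3} = -27$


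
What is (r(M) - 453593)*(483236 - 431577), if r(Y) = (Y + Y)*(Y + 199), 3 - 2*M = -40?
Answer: -45884711957/2 ≈ -2.2942e+10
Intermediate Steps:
M = 43/2 (M = 3/2 - 1/2*(-40) = 3/2 + 20 = 43/2 ≈ 21.500)
r(Y) = 2*Y*(199 + Y) (r(Y) = (2*Y)*(199 + Y) = 2*Y*(199 + Y))
(r(M) - 453593)*(483236 - 431577) = (2*(43/2)*(199 + 43/2) - 453593)*(483236 - 431577) = (2*(43/2)*(441/2) - 453593)*51659 = (18963/2 - 453593)*51659 = -888223/2*51659 = -45884711957/2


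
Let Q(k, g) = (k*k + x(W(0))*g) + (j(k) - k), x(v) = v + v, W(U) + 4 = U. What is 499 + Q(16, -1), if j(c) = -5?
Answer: 742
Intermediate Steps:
W(U) = -4 + U
x(v) = 2*v
Q(k, g) = -5 + k**2 - k - 8*g (Q(k, g) = (k*k + (2*(-4 + 0))*g) + (-5 - k) = (k**2 + (2*(-4))*g) + (-5 - k) = (k**2 - 8*g) + (-5 - k) = -5 + k**2 - k - 8*g)
499 + Q(16, -1) = 499 + (-5 + 16**2 - 1*16 - 8*(-1)) = 499 + (-5 + 256 - 16 + 8) = 499 + 243 = 742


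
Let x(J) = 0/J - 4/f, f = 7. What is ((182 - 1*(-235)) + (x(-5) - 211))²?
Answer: 2067844/49 ≈ 42201.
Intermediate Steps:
x(J) = -4/7 (x(J) = 0/J - 4/7 = 0 - 4*⅐ = 0 - 4/7 = -4/7)
((182 - 1*(-235)) + (x(-5) - 211))² = ((182 - 1*(-235)) + (-4/7 - 211))² = ((182 + 235) - 1481/7)² = (417 - 1481/7)² = (1438/7)² = 2067844/49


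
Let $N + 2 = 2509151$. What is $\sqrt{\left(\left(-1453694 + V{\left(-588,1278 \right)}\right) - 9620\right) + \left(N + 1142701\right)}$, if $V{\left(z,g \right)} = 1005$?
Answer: $\sqrt{2189541} \approx 1479.7$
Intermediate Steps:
$N = 2509149$ ($N = -2 + 2509151 = 2509149$)
$\sqrt{\left(\left(-1453694 + V{\left(-588,1278 \right)}\right) - 9620\right) + \left(N + 1142701\right)} = \sqrt{\left(\left(-1453694 + 1005\right) - 9620\right) + \left(2509149 + 1142701\right)} = \sqrt{\left(-1452689 - 9620\right) + 3651850} = \sqrt{-1462309 + 3651850} = \sqrt{2189541}$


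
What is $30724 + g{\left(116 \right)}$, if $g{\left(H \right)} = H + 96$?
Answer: $30936$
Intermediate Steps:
$g{\left(H \right)} = 96 + H$
$30724 + g{\left(116 \right)} = 30724 + \left(96 + 116\right) = 30724 + 212 = 30936$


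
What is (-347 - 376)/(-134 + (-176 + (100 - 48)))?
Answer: 241/86 ≈ 2.8023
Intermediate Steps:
(-347 - 376)/(-134 + (-176 + (100 - 48))) = -723/(-134 + (-176 + 52)) = -723/(-134 - 124) = -723/(-258) = -723*(-1/258) = 241/86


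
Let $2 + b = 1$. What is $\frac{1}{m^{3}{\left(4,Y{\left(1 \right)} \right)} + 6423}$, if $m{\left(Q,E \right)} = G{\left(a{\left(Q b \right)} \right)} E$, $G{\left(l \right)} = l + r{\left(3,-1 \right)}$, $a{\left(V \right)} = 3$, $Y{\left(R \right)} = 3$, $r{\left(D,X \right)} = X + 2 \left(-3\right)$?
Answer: $\frac{1}{4695} \approx 0.00021299$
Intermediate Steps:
$b = -1$ ($b = -2 + 1 = -1$)
$r{\left(D,X \right)} = -6 + X$ ($r{\left(D,X \right)} = X - 6 = -6 + X$)
$G{\left(l \right)} = -7 + l$ ($G{\left(l \right)} = l - 7 = -7 + l$)
$m{\left(Q,E \right)} = - 4 E$ ($m{\left(Q,E \right)} = \left(-7 + 3\right) E = - 4 E$)
$\frac{1}{m^{3}{\left(4,Y{\left(1 \right)} \right)} + 6423} = \frac{1}{\left(\left(-4\right) 3\right)^{3} + 6423} = \frac{1}{\left(-12\right)^{3} + 6423} = \frac{1}{-1728 + 6423} = \frac{1}{4695}$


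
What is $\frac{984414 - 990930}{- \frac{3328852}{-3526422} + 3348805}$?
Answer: $- \frac{11489082876}{5904651477281} \approx -0.0019458$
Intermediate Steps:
$\frac{984414 - 990930}{- \frac{3328852}{-3526422} + 3348805} = - \frac{6516}{\left(-3328852\right) \left(- \frac{1}{3526422}\right) + 3348805} = - \frac{6516}{\frac{1664426}{1763211} + 3348805} = - \frac{6516}{\frac{5904651477281}{1763211}} = \left(-6516\right) \frac{1763211}{5904651477281} = - \frac{11489082876}{5904651477281}$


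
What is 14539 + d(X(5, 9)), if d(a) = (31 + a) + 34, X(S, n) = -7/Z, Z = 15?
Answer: 219053/15 ≈ 14604.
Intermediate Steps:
X(S, n) = -7/15
d(a) = 65 + a
14539 + d(X(5, 9)) = 14539 + (65 - 7/15) = 14539 + 968/15 = 219053/15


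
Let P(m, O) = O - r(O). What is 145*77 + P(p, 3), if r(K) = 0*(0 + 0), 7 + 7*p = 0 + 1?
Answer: 11168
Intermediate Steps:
p = -6/7 (p = -1 + (0 + 1)/7 = -1 + (⅐)*1 = -1 + ⅐ = -6/7 ≈ -0.85714)
r(K) = 0 (r(K) = 0*0 = 0)
P(m, O) = O (P(m, O) = O - 1*0 = O + 0 = O)
145*77 + P(p, 3) = 145*77 + 3 = 11165 + 3 = 11168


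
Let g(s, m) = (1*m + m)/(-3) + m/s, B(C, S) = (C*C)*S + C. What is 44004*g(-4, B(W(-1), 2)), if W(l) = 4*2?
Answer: -5485832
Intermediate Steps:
W(l) = 8
B(C, S) = C + S*C² (B(C, S) = C²*S + C = S*C² + C = C + S*C²)
g(s, m) = -2*m/3 + m/s (g(s, m) = (m + m)*(-⅓) + m/s = (2*m)*(-⅓) + m/s = -2*m/3 + m/s)
44004*g(-4, B(W(-1), 2)) = 44004*(-16*(1 + 8*2)/3 + (8*(1 + 8*2))/(-4)) = 44004*(-16*(1 + 16)/3 + (8*(1 + 16))*(-¼)) = 44004*(-16*17/3 + (8*17)*(-¼)) = 44004*(-⅔*136 + 136*(-¼)) = 44004*(-272/3 - 34) = 44004*(-374/3) = -5485832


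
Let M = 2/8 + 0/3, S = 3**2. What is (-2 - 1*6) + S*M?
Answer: -23/4 ≈ -5.7500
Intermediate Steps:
S = 9
M = 1/4 (M = 2*(1/8) + 0*(1/3) = 1/4 + 0 = 1/4 ≈ 0.25000)
(-2 - 1*6) + S*M = (-2 - 1*6) + 9*(1/4) = (-2 - 6) + 9/4 = -8 + 9/4 = -23/4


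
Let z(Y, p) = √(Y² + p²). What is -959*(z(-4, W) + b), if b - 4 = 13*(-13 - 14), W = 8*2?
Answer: 332773 - 3836*√17 ≈ 3.1696e+5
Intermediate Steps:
W = 16
b = -347 (b = 4 + 13*(-13 - 14) = 4 + 13*(-27) = 4 - 351 = -347)
-959*(z(-4, W) + b) = -959*(√((-4)² + 16²) - 347) = -959*(√(16 + 256) - 347) = -959*(√272 - 347) = -959*(4*√17 - 347) = -959*(-347 + 4*√17) = 332773 - 3836*√17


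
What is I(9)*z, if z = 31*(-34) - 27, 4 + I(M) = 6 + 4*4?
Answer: -19458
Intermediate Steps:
I(M) = 18 (I(M) = -4 + (6 + 4*4) = -4 + (6 + 16) = -4 + 22 = 18)
z = -1081 (z = -1054 - 27 = -1081)
I(9)*z = 18*(-1081) = -19458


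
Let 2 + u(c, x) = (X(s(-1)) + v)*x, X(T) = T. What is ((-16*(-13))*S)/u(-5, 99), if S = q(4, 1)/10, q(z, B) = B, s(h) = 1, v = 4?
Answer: 104/2465 ≈ 0.042191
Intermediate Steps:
u(c, x) = -2 + 5*x (u(c, x) = -2 + (1 + 4)*x = -2 + 5*x)
S = ⅒ (S = 1/10 = 1*(⅒) = ⅒ ≈ 0.10000)
((-16*(-13))*S)/u(-5, 99) = (-16*(-13)*(⅒))/(-2 + 5*99) = (208*(⅒))/(-2 + 495) = (104/5)/493 = (104/5)*(1/493) = 104/2465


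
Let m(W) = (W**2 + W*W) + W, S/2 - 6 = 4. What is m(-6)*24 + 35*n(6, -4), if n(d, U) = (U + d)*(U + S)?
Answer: 2704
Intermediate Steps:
S = 20 (S = 12 + 2*4 = 12 + 8 = 20)
n(d, U) = (20 + U)*(U + d) (n(d, U) = (U + d)*(U + 20) = (U + d)*(20 + U) = (20 + U)*(U + d))
m(W) = W + 2*W**2 (m(W) = (W**2 + W**2) + W = 2*W**2 + W = W + 2*W**2)
m(-6)*24 + 35*n(6, -4) = -6*(1 + 2*(-6))*24 + 35*((-4)**2 + 20*(-4) + 20*6 - 4*6) = -6*(1 - 12)*24 + 35*(16 - 80 + 120 - 24) = -6*(-11)*24 + 35*32 = 66*24 + 1120 = 1584 + 1120 = 2704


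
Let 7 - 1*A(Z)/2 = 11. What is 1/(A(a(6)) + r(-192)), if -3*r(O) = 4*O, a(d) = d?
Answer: 1/248 ≈ 0.0040323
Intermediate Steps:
r(O) = -4*O/3
A(Z) = -8 (A(Z) = 14 - 2*11 = 14 - 22 = -8)
1/(A(a(6)) + r(-192)) = 1/(-8 - 4/3*(-192)) = 1/(-8 + 256) = 1/248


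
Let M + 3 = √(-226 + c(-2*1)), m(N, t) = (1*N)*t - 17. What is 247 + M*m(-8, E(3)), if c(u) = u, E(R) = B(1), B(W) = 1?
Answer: 322 - 50*I*√57 ≈ 322.0 - 377.49*I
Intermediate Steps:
E(R) = 1
m(N, t) = -17 + N*t (m(N, t) = N*t - 17 = -17 + N*t)
M = -3 + 2*I*√57 (M = -3 + √(-226 - 2*1) = -3 + √(-226 - 2) = -3 + √(-228) = -3 + 2*I*√57 ≈ -3.0 + 15.1*I)
247 + M*m(-8, E(3)) = 247 + (-3 + 2*I*√57)*(-17 - 8*1) = 247 + (-3 + 2*I*√57)*(-17 - 8) = 247 + (-3 + 2*I*√57)*(-25) = 247 + (75 - 50*I*√57) = 322 - 50*I*√57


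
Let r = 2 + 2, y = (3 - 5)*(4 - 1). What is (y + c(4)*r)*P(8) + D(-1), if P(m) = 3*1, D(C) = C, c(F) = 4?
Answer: 29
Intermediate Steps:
y = -6 (y = -2*3 = -6)
r = 4
P(m) = 3
(y + c(4)*r)*P(8) + D(-1) = (-6 + 4*4)*3 - 1 = (-6 + 16)*3 - 1 = 10*3 - 1 = 30 - 1 = 29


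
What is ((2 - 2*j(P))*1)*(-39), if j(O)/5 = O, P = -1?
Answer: -468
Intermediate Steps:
j(O) = 5*O
((2 - 2*j(P))*1)*(-39) = ((2 - 10*(-1))*1)*(-39) = ((2 - 2*(-5))*1)*(-39) = ((2 + 10)*1)*(-39) = (12*1)*(-39) = 12*(-39) = -468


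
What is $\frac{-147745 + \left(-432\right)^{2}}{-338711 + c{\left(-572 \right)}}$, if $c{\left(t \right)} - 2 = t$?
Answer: $- \frac{38879}{339281} \approx -0.11459$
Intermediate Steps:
$c{\left(t \right)} = 2 + t$
$\frac{-147745 + \left(-432\right)^{2}}{-338711 + c{\left(-572 \right)}} = \frac{-147745 + \left(-432\right)^{2}}{-338711 + \left(2 - 572\right)} = \frac{-147745 + 186624}{-338711 - 570} = \frac{38879}{-339281} = 38879 \left(- \frac{1}{339281}\right) = - \frac{38879}{339281}$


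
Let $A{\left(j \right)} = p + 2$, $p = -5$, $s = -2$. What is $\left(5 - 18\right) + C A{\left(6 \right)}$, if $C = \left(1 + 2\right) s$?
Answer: $5$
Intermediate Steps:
$A{\left(j \right)} = -3$ ($A{\left(j \right)} = -5 + 2 = -3$)
$C = -6$ ($C = \left(1 + 2\right) \left(-2\right) = 3 \left(-2\right) = -6$)
$\left(5 - 18\right) + C A{\left(6 \right)} = \left(5 - 18\right) - -18 = -13 + 18 = 5$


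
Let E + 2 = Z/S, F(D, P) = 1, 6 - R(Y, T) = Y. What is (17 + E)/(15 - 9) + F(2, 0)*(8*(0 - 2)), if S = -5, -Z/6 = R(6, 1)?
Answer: -27/2 ≈ -13.500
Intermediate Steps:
R(Y, T) = 6 - Y
Z = 0 (Z = -6*(6 - 1*6) = -6*(6 - 6) = -6*0 = 0)
E = -2 (E = -2 + 0/(-5) = -2 + 0*(-⅕) = -2 + 0 = -2)
(17 + E)/(15 - 9) + F(2, 0)*(8*(0 - 2)) = (17 - 2)/(15 - 9) + 1*(8*(0 - 2)) = 15/6 + 1*(8*(-2)) = 15*(⅙) + 1*(-16) = 5/2 - 16 = -27/2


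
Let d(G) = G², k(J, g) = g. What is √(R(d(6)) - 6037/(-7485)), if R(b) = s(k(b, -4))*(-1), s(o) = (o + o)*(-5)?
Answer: 7*I*√44812695/7485 ≈ 6.2605*I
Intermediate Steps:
s(o) = -10*o (s(o) = (2*o)*(-5) = -10*o)
R(b) = -40 (R(b) = -10*(-4)*(-1) = 40*(-1) = -40)
√(R(d(6)) - 6037/(-7485)) = √(-40 - 6037/(-7485)) = √(-40 - 6037*(-1/7485)) = √(-40 + 6037/7485) = √(-293363/7485) = 7*I*√44812695/7485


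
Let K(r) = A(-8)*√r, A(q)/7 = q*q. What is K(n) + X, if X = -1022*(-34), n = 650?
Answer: 34748 + 2240*√26 ≈ 46170.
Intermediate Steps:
A(q) = 7*q² (A(q) = 7*(q*q) = 7*q²)
X = 34748
K(r) = 448*√r (K(r) = (7*(-8)²)*√r = (7*64)*√r = 448*√r)
K(n) + X = 448*√650 + 34748 = 448*(5*√26) + 34748 = 2240*√26 + 34748 = 34748 + 2240*√26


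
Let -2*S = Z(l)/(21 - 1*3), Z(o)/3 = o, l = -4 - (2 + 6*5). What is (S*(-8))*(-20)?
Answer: 480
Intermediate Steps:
l = -36 (l = -4 - (2 + 30) = -4 - 1*32 = -4 - 32 = -36)
Z(o) = 3*o
S = 3 (S = -3*(-36)/(2*(21 - 1*3)) = -(-54)/(21 - 3) = -(-54)/18 = -½*(-6) = 3)
(S*(-8))*(-20) = (3*(-8))*(-20) = -24*(-20) = 480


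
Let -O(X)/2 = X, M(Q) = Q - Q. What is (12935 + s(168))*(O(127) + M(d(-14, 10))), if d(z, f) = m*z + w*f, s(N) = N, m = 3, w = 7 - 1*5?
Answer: -3328162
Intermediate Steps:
w = 2 (w = 7 - 5 = 2)
d(z, f) = 2*f + 3*z (d(z, f) = 3*z + 2*f = 2*f + 3*z)
M(Q) = 0
O(X) = -2*X
(12935 + s(168))*(O(127) + M(d(-14, 10))) = (12935 + 168)*(-2*127 + 0) = 13103*(-254 + 0) = 13103*(-254) = -3328162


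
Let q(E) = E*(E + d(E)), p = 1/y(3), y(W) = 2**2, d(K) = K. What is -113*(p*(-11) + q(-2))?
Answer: -2373/4 ≈ -593.25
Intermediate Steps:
y(W) = 4
p = 1/4 ≈ 0.25000
q(E) = 2*E**2 (q(E) = E*(E + E) = E*(2*E) = 2*E**2)
-113*(p*(-11) + q(-2)) = -113*((1/4)*(-11) + 2*(-2)**2) = -113*(-11/4 + 2*4) = -113*(-11/4 + 8) = -113*21/4 = -2373/4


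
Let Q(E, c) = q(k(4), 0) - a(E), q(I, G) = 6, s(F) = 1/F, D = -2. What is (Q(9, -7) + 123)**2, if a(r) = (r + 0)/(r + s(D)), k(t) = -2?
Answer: 4730625/289 ≈ 16369.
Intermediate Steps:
a(r) = r/(-1/2 + r) (a(r) = (r + 0)/(r + 1/(-2)) = r/(r - 1/2) = r/(-1/2 + r))
Q(E, c) = 6 - 2*E/(-1 + 2*E)
(Q(9, -7) + 123)**2 = (2*(-3 + 5*9)/(-1 + 2*9) + 123)**2 = (2*(-3 + 45)/(-1 + 18) + 123)**2 = (2*42/17 + 123)**2 = (2*(1/17)*42 + 123)**2 = (84/17 + 123)**2 = (2175/17)**2 = 4730625/289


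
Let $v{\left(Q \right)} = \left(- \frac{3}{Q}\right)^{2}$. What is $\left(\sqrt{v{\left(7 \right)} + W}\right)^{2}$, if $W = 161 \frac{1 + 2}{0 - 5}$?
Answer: $- \frac{23622}{245} \approx -96.416$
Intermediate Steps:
$W = - \frac{483}{5}$ ($W = 161 \frac{3}{-5} = 161 \cdot 3 \left(- \frac{1}{5}\right) = 161 \left(- \frac{3}{5}\right) = - \frac{483}{5} \approx -96.6$)
$v{\left(Q \right)} = \frac{9}{Q^{2}}$
$\left(\sqrt{v{\left(7 \right)} + W}\right)^{2} = \left(\sqrt{\frac{9}{49} - \frac{483}{5}}\right)^{2} = \left(\sqrt{- \frac{23622}{245}}\right)^{2} = \left(\frac{i \sqrt{118110}}{35}\right)^{2} = - \frac{23622}{245}$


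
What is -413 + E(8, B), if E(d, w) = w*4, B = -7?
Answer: -441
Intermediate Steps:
E(d, w) = 4*w
-413 + E(8, B) = -413 + 4*(-7) = -413 - 28 = -441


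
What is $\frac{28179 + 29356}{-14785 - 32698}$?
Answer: $- \frac{57535}{47483} \approx -1.2117$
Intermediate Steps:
$\frac{28179 + 29356}{-14785 - 32698} = \frac{57535}{-47483} = 57535 \left(- \frac{1}{47483}\right) = - \frac{57535}{47483}$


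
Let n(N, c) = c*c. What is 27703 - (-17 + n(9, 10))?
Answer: 27620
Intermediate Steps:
n(N, c) = c²
27703 - (-17 + n(9, 10)) = 27703 - (-17 + 10²) = 27703 - (-17 + 100) = 27703 - 1*83 = 27703 - 83 = 27620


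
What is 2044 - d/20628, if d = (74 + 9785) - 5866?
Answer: 14053213/6876 ≈ 2043.8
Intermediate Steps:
d = 3993 (d = 9859 - 5866 = 3993)
2044 - d/20628 = 2044 - 3993/20628 = 2044 - 1*1331/6876 = 2044 - 1331/6876 = 14053213/6876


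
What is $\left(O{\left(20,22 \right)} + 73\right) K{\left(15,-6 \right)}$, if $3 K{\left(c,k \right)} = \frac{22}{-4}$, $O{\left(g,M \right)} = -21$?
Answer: $- \frac{286}{3} \approx -95.333$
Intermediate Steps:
$K{\left(c,k \right)} = - \frac{11}{6}$ ($K{\left(c,k \right)} = \frac{22 \frac{1}{-4}}{3} = \frac{22 \left(- \frac{1}{4}\right)}{3} = \frac{1}{3} \left(- \frac{11}{2}\right) = - \frac{11}{6}$)
$\left(O{\left(20,22 \right)} + 73\right) K{\left(15,-6 \right)} = \left(-21 + 73\right) \left(- \frac{11}{6}\right) = 52 \left(- \frac{11}{6}\right) = - \frac{286}{3}$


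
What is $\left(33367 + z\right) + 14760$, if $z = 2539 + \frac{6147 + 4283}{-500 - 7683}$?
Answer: $\frac{59227064}{1169} \approx 50665.0$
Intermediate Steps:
$z = \frac{2966601}{1169}$ ($z = 2539 + \frac{10430}{-8183} = 2539 + 10430 \left(- \frac{1}{8183}\right) = 2539 - \frac{1490}{1169} = \frac{2966601}{1169} \approx 2537.7$)
$\left(33367 + z\right) + 14760 = \left(33367 + \frac{2966601}{1169}\right) + 14760 = \frac{41972624}{1169} + 14760 = \frac{59227064}{1169}$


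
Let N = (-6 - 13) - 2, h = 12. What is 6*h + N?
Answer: 51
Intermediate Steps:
N = -21 (N = -19 - 2 = -21)
6*h + N = 6*12 - 21 = 72 - 21 = 51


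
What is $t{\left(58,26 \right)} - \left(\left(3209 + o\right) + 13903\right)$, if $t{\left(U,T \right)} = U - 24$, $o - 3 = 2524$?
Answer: $-19605$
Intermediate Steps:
$o = 2527$ ($o = 3 + 2524 = 2527$)
$t{\left(U,T \right)} = -24 + U$
$t{\left(58,26 \right)} - \left(\left(3209 + o\right) + 13903\right) = \left(-24 + 58\right) - \left(\left(3209 + 2527\right) + 13903\right) = 34 - \left(5736 + 13903\right) = 34 - 19639 = -19605$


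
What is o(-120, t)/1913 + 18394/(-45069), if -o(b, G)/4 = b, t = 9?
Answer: -13554602/86216997 ≈ -0.15721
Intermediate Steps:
o(b, G) = -4*b
o(-120, t)/1913 + 18394/(-45069) = -4*(-120)/1913 + 18394/(-45069) = 480*(1/1913) + 18394*(-1/45069) = 480/1913 - 18394/45069 = -13554602/86216997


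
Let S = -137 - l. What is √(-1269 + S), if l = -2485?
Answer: √1079 ≈ 32.848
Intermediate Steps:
S = 2348 (S = -137 - 1*(-2485) = -137 + 2485 = 2348)
√(-1269 + S) = √(-1269 + 2348) = √1079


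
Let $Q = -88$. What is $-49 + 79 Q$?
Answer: $-7001$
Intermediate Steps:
$-49 + 79 Q = -49 + 79 \left(-88\right) = -49 - 6952 = -7001$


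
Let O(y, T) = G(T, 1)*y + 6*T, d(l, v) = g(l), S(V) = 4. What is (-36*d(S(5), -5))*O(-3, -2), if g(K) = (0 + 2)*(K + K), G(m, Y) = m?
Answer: 3456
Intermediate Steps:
g(K) = 4*K (g(K) = 2*(2*K) = 4*K)
d(l, v) = 4*l
O(y, T) = 6*T + T*y (O(y, T) = T*y + 6*T = 6*T + T*y)
(-36*d(S(5), -5))*O(-3, -2) = (-144*4)*(-2*(6 - 3)) = (-36*16)*(-2*3) = -576*(-6) = 3456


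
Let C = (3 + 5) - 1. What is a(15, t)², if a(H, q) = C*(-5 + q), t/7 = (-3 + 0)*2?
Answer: 108241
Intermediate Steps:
C = 7 (C = 8 - 1 = 7)
t = -42 (t = 7*((-3 + 0)*2) = 7*(-3*2) = 7*(-6) = -42)
a(H, q) = -35 + 7*q (a(H, q) = 7*(-5 + q) = -35 + 7*q)
a(15, t)² = (-35 + 7*(-42))² = (-35 - 294)² = (-329)² = 108241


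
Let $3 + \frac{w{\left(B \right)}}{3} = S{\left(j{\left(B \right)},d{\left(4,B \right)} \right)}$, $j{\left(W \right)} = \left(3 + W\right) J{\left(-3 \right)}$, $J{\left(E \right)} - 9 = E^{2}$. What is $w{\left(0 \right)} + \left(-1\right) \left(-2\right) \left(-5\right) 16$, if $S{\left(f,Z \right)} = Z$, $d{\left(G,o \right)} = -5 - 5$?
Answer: $-199$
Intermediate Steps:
$d{\left(G,o \right)} = -10$
$J{\left(E \right)} = 9 + E^{2}$
$j{\left(W \right)} = 54 + 18 W$ ($j{\left(W \right)} = \left(3 + W\right) \left(9 + \left(-3\right)^{2}\right) = \left(3 + W\right) \left(9 + 9\right) = \left(3 + W\right) 18 = 54 + 18 W$)
$w{\left(B \right)} = -39$ ($w{\left(B \right)} = -9 + 3 \left(-10\right) = -9 - 30 = -39$)
$w{\left(0 \right)} + \left(-1\right) \left(-2\right) \left(-5\right) 16 = -39 + \left(-1\right) \left(-2\right) \left(-5\right) 16 = -39 + 2 \left(-5\right) 16 = -39 - 160 = -199$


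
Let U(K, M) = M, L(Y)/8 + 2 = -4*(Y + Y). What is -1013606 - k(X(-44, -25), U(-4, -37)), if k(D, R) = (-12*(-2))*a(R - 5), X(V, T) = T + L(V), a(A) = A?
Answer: -1012598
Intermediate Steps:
L(Y) = -16 - 64*Y (L(Y) = -16 + 8*(-4*(Y + Y)) = -16 + 8*(-8*Y) = -16 - 64*Y)
X(V, T) = -16 + T - 64*V (X(V, T) = T + (-16 - 64*V) = -16 + T - 64*V)
k(D, R) = -120 + 24*R (k(D, R) = (-12*(-2))*(R - 5) = 24*(-5 + R) = -120 + 24*R)
-1013606 - k(X(-44, -25), U(-4, -37)) = -1013606 - (-120 + 24*(-37)) = -1013606 - (-120 - 888) = -1013606 - 1*(-1008) = -1013606 + 1008 = -1012598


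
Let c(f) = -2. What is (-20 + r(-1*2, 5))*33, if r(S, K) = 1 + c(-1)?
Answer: -693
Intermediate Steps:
r(S, K) = -1 (r(S, K) = 1 - 2 = -1)
(-20 + r(-1*2, 5))*33 = (-20 - 1)*33 = -21*33 = -693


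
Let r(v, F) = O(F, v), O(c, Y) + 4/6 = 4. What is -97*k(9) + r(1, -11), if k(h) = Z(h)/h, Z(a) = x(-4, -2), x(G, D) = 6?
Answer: -184/3 ≈ -61.333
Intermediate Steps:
Z(a) = 6
O(c, Y) = 10/3 (O(c, Y) = -⅔ + 4 = 10/3)
r(v, F) = 10/3
k(h) = 6/h
-97*k(9) + r(1, -11) = -582/9 + 10/3 = -97*⅔ + 10/3 = -194/3 + 10/3 = -184/3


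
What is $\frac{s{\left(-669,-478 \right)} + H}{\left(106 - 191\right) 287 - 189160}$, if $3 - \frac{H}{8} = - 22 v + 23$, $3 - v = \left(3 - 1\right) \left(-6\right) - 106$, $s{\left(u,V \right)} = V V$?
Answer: $- \frac{49924}{42711} \approx -1.1689$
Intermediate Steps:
$s{\left(u,V \right)} = V^{2}$
$v = 121$ ($v = 3 - \left(\left(3 - 1\right) \left(-6\right) - 106\right) = 3 - \left(2 \left(-6\right) - 106\right) = 3 - \left(-12 - 106\right) = 3 - -118 = 3 + 118 = 121$)
$H = 21136$ ($H = 24 - 8 \left(\left(-22\right) 121 + 23\right) = 24 - 8 \left(-2662 + 23\right) = 24 - -21112 = 24 + 21112 = 21136$)
$\frac{s{\left(-669,-478 \right)} + H}{\left(106 - 191\right) 287 - 189160} = \frac{\left(-478\right)^{2} + 21136}{\left(106 - 191\right) 287 - 189160} = \frac{228484 + 21136}{\left(-85\right) 287 - 189160} = \frac{249620}{-24395 - 189160} = \frac{249620}{-213555} = 249620 \left(- \frac{1}{213555}\right) = - \frac{49924}{42711}$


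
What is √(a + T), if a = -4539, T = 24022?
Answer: √19483 ≈ 139.58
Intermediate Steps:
√(a + T) = √(-4539 + 24022) = √19483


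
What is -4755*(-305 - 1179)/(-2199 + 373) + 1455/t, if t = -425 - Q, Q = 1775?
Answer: -141152553/36520 ≈ -3865.1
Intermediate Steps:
t = -2200 (t = -425 - 1*1775 = -425 - 1775 = -2200)
-4755*(-305 - 1179)/(-2199 + 373) + 1455/t = -4755*(-305 - 1179)/(-2199 + 373) + 1455/(-2200) = -4755/((-1826/(-1484))) + 1455*(-1/2200) = -4755/((-1826*(-1/1484))) - 291/440 = -4755/913/742 - 291/440 = -4755*742/913 - 291/440 = -3528210/913 - 291/440 = -141152553/36520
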